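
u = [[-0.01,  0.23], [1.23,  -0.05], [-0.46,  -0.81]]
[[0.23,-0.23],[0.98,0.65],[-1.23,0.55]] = u @ [[0.84, 0.49], [1.04, -0.96]]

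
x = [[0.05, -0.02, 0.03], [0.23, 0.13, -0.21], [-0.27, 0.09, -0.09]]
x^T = [[0.05, 0.23, -0.27], [-0.02, 0.13, 0.09], [0.03, -0.21, -0.09]]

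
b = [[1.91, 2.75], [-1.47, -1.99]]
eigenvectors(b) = [[(0.81+0j), (0.81-0j)], [-0.57+0.14j, (-0.57-0.14j)]]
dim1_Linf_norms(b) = [2.75, 1.99]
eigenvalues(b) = [(-0.04+0.49j), (-0.04-0.49j)]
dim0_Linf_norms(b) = [1.91, 2.75]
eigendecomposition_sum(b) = [[(0.95+0.32j), 1.37+0.11j],[(-0.74-0.06j), -1.00+0.17j]] + [[(0.96-0.32j), (1.37-0.11j)],[-0.74+0.06j, -1.00-0.17j]]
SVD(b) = [[-0.80, 0.59], [0.59, 0.80]] @ diag([4.1627192406176095, 0.05803898510439881]) @ [[-0.58, -0.82],[-0.82, 0.58]]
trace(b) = -0.08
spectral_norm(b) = 4.16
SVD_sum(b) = [[1.94, 2.73],  [-1.43, -2.02]] + [[-0.03, 0.02], [-0.04, 0.03]]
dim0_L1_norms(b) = [3.38, 4.74]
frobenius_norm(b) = 4.16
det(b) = 0.24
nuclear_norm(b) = 4.22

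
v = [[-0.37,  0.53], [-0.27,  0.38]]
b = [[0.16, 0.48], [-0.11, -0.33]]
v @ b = [[-0.12,-0.35], [-0.08,-0.26]]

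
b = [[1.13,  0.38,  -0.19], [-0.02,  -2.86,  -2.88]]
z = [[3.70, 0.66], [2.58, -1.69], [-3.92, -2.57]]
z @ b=[[4.17, -0.48, -2.60], [2.95, 5.81, 4.38], [-4.38, 5.86, 8.15]]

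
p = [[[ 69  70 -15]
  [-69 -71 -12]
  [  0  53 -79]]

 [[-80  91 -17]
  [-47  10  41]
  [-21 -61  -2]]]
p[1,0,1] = 91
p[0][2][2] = -79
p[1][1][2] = 41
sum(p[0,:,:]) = -54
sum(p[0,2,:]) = -26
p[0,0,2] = -15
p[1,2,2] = -2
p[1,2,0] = -21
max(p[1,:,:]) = 91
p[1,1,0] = -47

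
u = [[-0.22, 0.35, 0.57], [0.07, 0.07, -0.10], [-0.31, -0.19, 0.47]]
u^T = [[-0.22, 0.07, -0.31], [0.35, 0.07, -0.19], [0.57, -0.1, 0.47]]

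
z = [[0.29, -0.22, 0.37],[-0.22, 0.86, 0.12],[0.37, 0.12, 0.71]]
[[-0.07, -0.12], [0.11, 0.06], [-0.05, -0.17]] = z @ [[0.05, 0.14], [0.16, 0.15], [-0.13, -0.34]]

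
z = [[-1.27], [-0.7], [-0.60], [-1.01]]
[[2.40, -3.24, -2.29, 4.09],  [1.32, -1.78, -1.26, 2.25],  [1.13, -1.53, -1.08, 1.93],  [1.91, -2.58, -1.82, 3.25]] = z @[[-1.89, 2.55, 1.80, -3.22]]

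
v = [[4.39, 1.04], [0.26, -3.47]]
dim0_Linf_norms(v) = [4.39, 3.47]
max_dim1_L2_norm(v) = 4.51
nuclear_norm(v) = 7.97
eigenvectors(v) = [[1.00, -0.13],  [0.03, 0.99]]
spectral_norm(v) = 4.59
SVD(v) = [[-0.96, 0.27], [0.27, 0.96]] @ diag([4.586465966961199, 3.3803150642960302]) @ [[-0.91, -0.42], [0.42, -0.91]]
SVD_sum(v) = [[4.01,1.86], [-1.11,-0.51]] + [[0.38, -0.82], [1.37, -2.96]]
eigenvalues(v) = [4.42, -3.5]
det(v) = -15.50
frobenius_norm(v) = 5.70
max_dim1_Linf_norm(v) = 4.39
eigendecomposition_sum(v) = [[4.41,  0.58], [0.15,  0.02]] + [[-0.02, 0.46], [0.11, -3.49]]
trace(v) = 0.92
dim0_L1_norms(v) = [4.65, 4.51]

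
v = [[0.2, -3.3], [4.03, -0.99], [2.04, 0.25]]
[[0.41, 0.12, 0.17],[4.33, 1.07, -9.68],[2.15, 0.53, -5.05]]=v@[[1.06,0.26,-2.45],[-0.06,-0.02,-0.2]]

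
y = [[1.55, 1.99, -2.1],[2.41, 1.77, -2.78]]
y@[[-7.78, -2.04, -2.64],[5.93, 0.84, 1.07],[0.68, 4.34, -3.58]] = [[-1.69, -10.60, 5.56], [-10.14, -15.49, 5.48]]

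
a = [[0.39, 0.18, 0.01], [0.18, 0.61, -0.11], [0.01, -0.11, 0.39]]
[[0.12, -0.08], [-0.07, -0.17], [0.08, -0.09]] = a @ [[0.4, -0.05],[-0.2, -0.33],[0.14, -0.33]]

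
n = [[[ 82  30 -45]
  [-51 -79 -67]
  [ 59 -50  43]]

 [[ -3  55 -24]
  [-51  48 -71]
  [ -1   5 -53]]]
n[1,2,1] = 5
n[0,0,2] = -45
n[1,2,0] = -1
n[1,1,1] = 48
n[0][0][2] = -45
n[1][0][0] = -3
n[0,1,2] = -67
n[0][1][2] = -67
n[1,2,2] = -53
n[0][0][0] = 82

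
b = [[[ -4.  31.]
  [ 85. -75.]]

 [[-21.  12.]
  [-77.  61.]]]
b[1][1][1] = 61.0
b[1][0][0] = -21.0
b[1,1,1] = 61.0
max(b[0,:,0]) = 85.0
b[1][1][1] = 61.0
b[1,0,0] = -21.0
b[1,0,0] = -21.0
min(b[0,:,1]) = -75.0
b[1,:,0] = [-21.0, -77.0]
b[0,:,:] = [[-4.0, 31.0], [85.0, -75.0]]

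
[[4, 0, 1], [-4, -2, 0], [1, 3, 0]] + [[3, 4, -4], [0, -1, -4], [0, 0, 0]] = [[7, 4, -3], [-4, -3, -4], [1, 3, 0]]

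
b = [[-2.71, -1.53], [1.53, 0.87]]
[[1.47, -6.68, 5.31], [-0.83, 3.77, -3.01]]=b @ [[-0.42, 2.43, -1.00], [-0.22, 0.06, -1.7]]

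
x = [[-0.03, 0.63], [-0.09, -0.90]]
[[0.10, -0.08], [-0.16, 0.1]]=x@[[0.08, 0.14], [0.17, -0.12]]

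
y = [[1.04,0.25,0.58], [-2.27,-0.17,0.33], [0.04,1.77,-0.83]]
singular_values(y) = [2.54, 1.92, 0.67]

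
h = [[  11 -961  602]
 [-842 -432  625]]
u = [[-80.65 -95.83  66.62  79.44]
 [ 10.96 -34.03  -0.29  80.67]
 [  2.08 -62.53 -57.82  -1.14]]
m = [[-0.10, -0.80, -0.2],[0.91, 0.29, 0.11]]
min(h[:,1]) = -961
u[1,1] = -34.03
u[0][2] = 66.62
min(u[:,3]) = -1.14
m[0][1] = -0.795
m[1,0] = 0.908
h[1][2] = 625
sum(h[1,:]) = -649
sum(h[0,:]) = -348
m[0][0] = -0.095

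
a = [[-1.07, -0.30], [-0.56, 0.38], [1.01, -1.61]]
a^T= [[-1.07, -0.56, 1.01], [-0.3, 0.38, -1.61]]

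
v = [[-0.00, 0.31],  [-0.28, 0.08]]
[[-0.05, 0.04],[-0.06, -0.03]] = v @ [[0.17,0.15], [-0.15,0.14]]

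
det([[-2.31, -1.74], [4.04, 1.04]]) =4.627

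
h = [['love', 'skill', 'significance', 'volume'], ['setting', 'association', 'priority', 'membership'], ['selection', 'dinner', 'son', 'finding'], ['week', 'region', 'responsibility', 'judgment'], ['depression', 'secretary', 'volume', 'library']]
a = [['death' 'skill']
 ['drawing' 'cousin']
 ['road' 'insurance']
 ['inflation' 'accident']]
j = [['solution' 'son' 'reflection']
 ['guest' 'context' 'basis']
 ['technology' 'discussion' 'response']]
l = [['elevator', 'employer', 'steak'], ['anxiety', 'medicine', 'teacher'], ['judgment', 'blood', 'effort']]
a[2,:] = ['road', 'insurance']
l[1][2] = 'teacher'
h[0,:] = ['love', 'skill', 'significance', 'volume']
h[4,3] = 'library'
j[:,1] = ['son', 'context', 'discussion']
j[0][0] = 'solution'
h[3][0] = 'week'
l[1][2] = 'teacher'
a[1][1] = 'cousin'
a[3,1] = 'accident'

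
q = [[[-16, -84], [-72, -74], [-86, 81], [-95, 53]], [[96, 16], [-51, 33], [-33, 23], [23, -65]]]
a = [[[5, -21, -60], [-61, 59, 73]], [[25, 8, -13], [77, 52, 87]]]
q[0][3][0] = -95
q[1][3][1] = -65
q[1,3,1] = -65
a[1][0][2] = -13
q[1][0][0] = 96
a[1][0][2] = -13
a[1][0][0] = 25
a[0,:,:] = [[5, -21, -60], [-61, 59, 73]]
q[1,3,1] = -65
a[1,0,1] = 8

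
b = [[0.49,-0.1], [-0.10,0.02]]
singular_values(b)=[0.51, 0.0]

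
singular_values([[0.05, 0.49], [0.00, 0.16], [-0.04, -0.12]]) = [0.53, 0.03]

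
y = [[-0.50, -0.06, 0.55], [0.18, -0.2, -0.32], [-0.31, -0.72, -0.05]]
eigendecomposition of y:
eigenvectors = [[0.73, -0.79, -0.82], [-0.34, 0.30, 0.53], [0.59, -0.53, 0.23]]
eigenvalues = [-0.02, -0.11, -0.61]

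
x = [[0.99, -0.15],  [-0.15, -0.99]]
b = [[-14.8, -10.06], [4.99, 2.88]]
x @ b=[[-15.40, -10.39], [-2.72, -1.34]]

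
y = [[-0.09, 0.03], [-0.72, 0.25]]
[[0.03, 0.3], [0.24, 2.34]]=y @ [[0.96, -3.84], [3.73, -1.68]]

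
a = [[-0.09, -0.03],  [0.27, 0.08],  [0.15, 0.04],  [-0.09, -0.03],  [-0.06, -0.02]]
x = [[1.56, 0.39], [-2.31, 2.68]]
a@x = [[-0.07, -0.12], [0.24, 0.32], [0.14, 0.17], [-0.07, -0.12], [-0.05, -0.08]]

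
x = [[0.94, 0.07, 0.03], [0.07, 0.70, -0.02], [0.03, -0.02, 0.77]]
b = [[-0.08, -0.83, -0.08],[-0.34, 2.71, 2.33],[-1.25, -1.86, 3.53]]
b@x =[[-0.14, -0.58, -0.05],[-0.06, 1.83, 1.73],[-1.20, -1.46, 2.72]]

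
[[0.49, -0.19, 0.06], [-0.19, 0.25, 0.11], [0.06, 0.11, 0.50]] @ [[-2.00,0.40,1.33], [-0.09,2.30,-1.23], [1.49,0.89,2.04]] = [[-0.87,-0.19,1.01], [0.52,0.60,-0.34], [0.62,0.72,0.96]]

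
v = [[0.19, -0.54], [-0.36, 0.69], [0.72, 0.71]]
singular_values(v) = [1.15, 0.8]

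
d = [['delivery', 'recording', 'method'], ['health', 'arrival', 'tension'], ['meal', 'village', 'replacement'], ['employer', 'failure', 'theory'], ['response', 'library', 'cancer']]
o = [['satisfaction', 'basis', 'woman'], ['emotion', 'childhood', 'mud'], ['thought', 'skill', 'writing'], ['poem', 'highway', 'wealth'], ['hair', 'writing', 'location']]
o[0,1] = 'basis'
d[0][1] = 'recording'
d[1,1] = 'arrival'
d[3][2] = 'theory'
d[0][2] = 'method'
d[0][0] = 'delivery'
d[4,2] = 'cancer'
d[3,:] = ['employer', 'failure', 'theory']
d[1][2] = 'tension'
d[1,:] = ['health', 'arrival', 'tension']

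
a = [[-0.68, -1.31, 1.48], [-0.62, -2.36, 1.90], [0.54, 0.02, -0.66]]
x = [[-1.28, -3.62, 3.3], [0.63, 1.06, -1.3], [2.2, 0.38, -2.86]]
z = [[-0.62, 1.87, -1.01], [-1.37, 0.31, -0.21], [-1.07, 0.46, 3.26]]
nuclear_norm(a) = 4.49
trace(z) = 2.95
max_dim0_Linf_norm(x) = 3.62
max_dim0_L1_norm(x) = 7.46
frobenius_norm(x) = 6.48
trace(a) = -3.70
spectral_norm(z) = 3.53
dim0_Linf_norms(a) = [0.68, 2.36, 1.9]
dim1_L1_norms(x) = [8.2, 2.99, 5.44]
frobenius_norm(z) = 4.35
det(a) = 0.03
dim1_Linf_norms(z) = [1.87, 1.37, 3.26]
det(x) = 0.17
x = z @ a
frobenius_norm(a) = 3.83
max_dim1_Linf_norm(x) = 3.62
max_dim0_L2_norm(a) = 2.7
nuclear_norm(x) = 8.25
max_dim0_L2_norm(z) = 3.42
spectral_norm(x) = 6.13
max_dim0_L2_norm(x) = 4.56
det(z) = 8.39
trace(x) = -3.08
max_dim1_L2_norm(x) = 5.06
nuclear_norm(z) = 6.88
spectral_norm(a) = 3.76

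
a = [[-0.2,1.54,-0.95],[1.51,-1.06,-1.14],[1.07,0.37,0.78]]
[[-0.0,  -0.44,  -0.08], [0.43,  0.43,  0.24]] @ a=[[-0.75, 0.44, 0.44], [0.82, 0.30, -0.71]]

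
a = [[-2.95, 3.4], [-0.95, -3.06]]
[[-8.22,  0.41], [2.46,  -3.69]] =a@[[1.37, 0.92], [-1.23, 0.92]]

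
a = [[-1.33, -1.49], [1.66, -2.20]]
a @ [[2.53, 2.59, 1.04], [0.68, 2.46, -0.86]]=[[-4.38, -7.11, -0.10],[2.7, -1.11, 3.62]]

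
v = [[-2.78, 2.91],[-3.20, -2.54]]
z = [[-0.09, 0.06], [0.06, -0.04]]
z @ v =[[0.06, -0.41],[-0.04, 0.28]]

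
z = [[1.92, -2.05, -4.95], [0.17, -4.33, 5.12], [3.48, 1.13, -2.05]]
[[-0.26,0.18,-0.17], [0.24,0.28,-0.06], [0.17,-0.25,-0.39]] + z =[[1.66, -1.87, -5.12], [0.41, -4.05, 5.06], [3.65, 0.88, -2.44]]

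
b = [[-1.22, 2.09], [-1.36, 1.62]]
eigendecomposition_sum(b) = [[-0.61+0.61j,1.04-0.23j], [(-0.68+0.15j),0.81+0.30j]] + [[(-0.61-0.61j),(1.04+0.23j)], [-0.68-0.15j,0.81-0.30j]]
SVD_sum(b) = [[-1.37, 1.99],[-1.19, 1.74]] + [[0.15, 0.1], [-0.17, -0.12]]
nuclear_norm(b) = 3.47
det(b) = 0.87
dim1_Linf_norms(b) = [2.09, 1.62]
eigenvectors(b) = [[(0.78+0j), (0.78-0j)], [(0.53+0.34j), (0.53-0.34j)]]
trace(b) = 0.40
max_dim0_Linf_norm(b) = 2.09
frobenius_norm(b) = 3.21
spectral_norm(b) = 3.20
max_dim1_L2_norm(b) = 2.42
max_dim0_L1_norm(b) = 3.71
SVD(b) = [[-0.75, -0.66],[-0.66, 0.75]] @ diag([3.2027154490277083, 0.27039554833474305]) @ [[0.57,  -0.82], [-0.82,  -0.57]]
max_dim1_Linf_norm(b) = 2.09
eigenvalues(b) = [(0.2+0.91j), (0.2-0.91j)]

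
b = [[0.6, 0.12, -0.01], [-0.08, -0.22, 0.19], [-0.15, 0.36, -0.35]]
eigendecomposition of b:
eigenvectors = [[0.97, 0.12, 0.06], [-0.15, -0.67, -0.48], [-0.21, -0.73, 0.88]]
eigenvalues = [0.58, 0.0, -0.56]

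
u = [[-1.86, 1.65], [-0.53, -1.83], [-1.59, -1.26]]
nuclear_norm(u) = 5.27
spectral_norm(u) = 2.77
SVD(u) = [[0.64, 0.7], [-0.65, 0.26], [-0.41, 0.67]] @ diag([2.76867405685565, 2.502407634038563]) @ [[-0.07, 1.00], [-1.00, -0.07]]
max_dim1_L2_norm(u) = 2.49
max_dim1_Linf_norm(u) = 1.86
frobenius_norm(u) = 3.73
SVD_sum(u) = [[-0.12, 1.77], [0.12, -1.79], [0.08, -1.15]] + [[-1.74, -0.12], [-0.65, -0.04], [-1.67, -0.11]]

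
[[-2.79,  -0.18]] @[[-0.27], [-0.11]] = [[0.77]]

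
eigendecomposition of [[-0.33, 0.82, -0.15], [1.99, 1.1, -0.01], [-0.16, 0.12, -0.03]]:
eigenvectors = [[-0.35, -0.73, -0.08], [-0.94, 0.66, 0.15], [-0.03, -0.18, 0.99]]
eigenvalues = [1.85, -1.11, 0.0]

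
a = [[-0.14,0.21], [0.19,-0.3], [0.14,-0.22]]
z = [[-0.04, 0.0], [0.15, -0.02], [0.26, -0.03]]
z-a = [[0.1, -0.21],[-0.04, 0.28],[0.12, 0.19]]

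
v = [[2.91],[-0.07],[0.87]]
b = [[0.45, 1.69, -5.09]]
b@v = [[-3.24]]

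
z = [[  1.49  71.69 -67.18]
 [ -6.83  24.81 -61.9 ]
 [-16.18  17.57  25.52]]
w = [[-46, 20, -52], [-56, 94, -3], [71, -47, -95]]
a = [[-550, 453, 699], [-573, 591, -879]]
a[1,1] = 591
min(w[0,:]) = -52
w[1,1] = 94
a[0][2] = 699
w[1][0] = -56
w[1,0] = -56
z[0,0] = 1.49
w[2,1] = -47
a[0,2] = 699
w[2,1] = -47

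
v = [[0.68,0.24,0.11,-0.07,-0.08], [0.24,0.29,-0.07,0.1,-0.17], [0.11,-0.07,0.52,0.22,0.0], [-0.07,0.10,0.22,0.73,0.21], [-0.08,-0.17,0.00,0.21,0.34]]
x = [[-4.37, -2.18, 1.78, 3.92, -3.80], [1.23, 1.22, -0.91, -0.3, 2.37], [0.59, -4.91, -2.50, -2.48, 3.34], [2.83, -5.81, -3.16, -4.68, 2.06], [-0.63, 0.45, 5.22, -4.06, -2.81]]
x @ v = [[-3.27, -0.77, 1.46, 2.54, 0.25], [0.86, 0.28, -0.49, 0.11, 0.44], [-1.15, -1.92, -1.44, -2.19, 1.40], [0.35, -1.60, -1.95, -4.46, 0.48], [0.76, -0.31, 1.72, -2.32, -1.83]]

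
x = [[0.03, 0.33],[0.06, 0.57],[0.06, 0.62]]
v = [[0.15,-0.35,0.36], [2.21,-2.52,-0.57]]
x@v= [[0.73, -0.84, -0.18], [1.27, -1.46, -0.30], [1.38, -1.58, -0.33]]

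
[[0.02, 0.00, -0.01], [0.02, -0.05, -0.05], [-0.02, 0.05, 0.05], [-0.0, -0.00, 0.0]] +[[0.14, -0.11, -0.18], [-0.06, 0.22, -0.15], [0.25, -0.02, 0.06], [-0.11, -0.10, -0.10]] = [[0.16, -0.11, -0.19], [-0.04, 0.17, -0.2], [0.23, 0.03, 0.11], [-0.11, -0.1, -0.10]]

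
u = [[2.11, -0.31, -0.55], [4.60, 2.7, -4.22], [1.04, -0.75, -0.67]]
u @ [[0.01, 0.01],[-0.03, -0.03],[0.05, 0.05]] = [[0.00, 0.0], [-0.25, -0.25], [-0.00, -0.00]]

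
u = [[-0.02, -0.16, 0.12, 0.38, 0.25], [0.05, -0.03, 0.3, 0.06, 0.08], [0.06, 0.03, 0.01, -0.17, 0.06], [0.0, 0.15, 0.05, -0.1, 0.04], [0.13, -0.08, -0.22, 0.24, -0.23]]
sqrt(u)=[[-0.19, -1.56, 1.74, 2.32, 0.93],[0.16, 0.56, -0.0, -0.45, -0.11],[-0.18, -0.69, 1.25, 0.79, 0.48],[-0.26, -0.46, 0.91, 1.06, 0.39],[1.17, 2.87, -4.09, -3.97, -1.58]]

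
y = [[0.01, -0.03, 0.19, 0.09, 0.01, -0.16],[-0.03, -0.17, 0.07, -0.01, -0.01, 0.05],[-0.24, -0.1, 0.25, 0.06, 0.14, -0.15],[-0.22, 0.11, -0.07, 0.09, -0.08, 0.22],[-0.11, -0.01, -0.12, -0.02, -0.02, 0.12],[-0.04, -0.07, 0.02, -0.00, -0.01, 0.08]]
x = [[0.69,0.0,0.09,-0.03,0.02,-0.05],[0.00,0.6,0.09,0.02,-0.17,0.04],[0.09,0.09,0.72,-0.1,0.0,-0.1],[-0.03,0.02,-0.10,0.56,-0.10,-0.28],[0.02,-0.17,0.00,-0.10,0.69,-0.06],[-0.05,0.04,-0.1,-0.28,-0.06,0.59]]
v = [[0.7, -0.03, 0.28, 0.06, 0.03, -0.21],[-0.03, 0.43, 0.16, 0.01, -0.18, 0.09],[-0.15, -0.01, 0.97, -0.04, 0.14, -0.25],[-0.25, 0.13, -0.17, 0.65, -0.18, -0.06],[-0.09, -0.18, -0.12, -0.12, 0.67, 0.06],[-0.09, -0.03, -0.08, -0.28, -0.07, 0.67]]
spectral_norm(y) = 0.50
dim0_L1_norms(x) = [0.88, 0.92, 1.1, 1.09, 1.04, 1.12]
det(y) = -0.00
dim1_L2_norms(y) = [0.27, 0.19, 0.42, 0.36, 0.2, 0.12]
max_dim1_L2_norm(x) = 0.74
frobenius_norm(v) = 1.89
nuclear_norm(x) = 3.85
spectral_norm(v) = 1.14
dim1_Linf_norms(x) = [0.69, 0.6, 0.72, 0.56, 0.69, 0.59]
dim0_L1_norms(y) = [0.65, 0.49, 0.72, 0.27, 0.27, 0.78]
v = x + y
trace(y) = 0.24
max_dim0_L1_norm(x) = 1.12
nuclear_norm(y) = 1.28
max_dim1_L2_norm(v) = 1.02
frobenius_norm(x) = 1.68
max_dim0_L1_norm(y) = 0.78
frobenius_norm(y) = 0.68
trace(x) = 3.85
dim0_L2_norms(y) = [0.35, 0.24, 0.35, 0.14, 0.16, 0.35]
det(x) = 0.04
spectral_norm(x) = 0.87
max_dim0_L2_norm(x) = 0.74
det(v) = 0.07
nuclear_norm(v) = 4.26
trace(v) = 4.09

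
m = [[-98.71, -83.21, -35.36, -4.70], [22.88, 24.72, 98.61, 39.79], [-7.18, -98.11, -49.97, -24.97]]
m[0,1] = -83.21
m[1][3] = 39.79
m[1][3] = 39.79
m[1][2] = 98.61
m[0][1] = -83.21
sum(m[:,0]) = -83.00999999999999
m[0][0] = -98.71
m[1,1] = 24.72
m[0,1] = -83.21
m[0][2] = -35.36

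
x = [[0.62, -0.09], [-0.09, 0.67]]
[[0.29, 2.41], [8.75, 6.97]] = x @[[2.41, 5.51], [13.38, 11.15]]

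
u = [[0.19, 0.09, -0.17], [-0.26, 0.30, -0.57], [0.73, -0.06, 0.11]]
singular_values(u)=[0.89, 0.56, 0.0]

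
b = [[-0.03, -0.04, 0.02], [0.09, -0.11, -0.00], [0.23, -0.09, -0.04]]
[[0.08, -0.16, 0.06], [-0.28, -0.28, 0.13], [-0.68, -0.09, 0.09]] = b @ [[-2.75,0.22,0.11], [0.29,2.70,-1.10], [0.52,-2.49,0.96]]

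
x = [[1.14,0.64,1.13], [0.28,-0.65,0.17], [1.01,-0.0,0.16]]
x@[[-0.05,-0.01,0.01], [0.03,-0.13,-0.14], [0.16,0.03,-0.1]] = [[0.14, -0.06, -0.19], [-0.01, 0.09, 0.08], [-0.02, -0.01, -0.01]]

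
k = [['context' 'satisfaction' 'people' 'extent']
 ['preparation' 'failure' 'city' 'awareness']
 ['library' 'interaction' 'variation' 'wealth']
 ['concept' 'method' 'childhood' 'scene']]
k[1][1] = 'failure'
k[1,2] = 'city'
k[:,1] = ['satisfaction', 'failure', 'interaction', 'method']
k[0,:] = ['context', 'satisfaction', 'people', 'extent']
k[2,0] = 'library'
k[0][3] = 'extent'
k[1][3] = 'awareness'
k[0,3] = 'extent'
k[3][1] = 'method'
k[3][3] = 'scene'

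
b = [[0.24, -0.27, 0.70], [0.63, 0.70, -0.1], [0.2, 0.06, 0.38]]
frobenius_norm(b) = 1.31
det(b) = 0.06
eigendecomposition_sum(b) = [[0.11-0.00j, 0.09+0.00j, (-0.32-0j)], [(-0.14+0j), -0.12-0.00j, (0.43+0j)], [(-0.06+0j), -0.06-0.00j, (0.19+0j)]] + [[(0.07+0.19j), (-0.18+0.06j), (0.51+0.18j)], [(0.39-0.44j), 0.41+0.37j, (-0.26-1.56j)], [(0.13-0.06j), 0.06+0.13j, (0.09-0.39j)]] + [[0.07-0.19j, (-0.18-0.06j), 0.51-0.18j], [(0.39+0.44j), 0.41-0.37j, (-0.26+1.56j)], [0.13+0.06j, 0.06-0.13j, 0.09+0.39j]]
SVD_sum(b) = [[-0.15, -0.21, 0.07],[0.53, 0.72, -0.26],[0.03, 0.04, -0.02]] + [[0.37, -0.04, 0.64], [0.09, -0.01, 0.16], [0.21, -0.02, 0.37]] + [[0.02, -0.02, -0.01], [0.01, -0.01, -0.01], [-0.04, 0.04, 0.03]]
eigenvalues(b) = [(0.18+0j), (0.57+0.18j), (0.57-0.18j)]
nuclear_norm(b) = 1.92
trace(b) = 1.32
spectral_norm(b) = 0.97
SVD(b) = [[0.27, 0.85, -0.45], [-0.96, 0.21, -0.18], [-0.06, 0.49, 0.87]] @ diag([0.9672050944152406, 0.8741994515762385, 0.07542959764581599]) @ [[-0.57, -0.77, 0.27], [0.5, -0.06, 0.87], [-0.65, 0.63, 0.42]]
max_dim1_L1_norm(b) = 1.43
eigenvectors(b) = [[(-0.57+0j), (0.16-0.28j), (0.16+0.28j)],[0.75+0.00j, (-0.92+0j), -0.92-0.00j],[0.34+0.00j, -0.21-0.09j, -0.21+0.09j]]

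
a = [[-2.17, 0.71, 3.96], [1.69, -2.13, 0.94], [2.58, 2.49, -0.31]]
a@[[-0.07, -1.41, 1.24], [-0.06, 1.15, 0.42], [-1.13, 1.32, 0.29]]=[[-4.37, 9.1, -1.24], [-1.05, -3.59, 1.47], [0.02, -1.18, 4.16]]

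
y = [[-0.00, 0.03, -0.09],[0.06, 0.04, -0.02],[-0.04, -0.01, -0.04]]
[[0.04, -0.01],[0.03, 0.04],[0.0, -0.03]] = y @[[0.06,0.65], [0.54,-0.06], [-0.3,0.05]]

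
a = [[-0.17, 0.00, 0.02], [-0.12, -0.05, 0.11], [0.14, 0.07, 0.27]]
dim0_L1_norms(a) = [0.43, 0.12, 0.4]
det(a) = 0.00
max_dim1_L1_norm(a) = 0.48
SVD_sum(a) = [[-0.04, -0.01, -0.06], [0.01, 0.00, 0.01], [0.16, 0.06, 0.26]] + [[-0.12, -0.02, 0.08], [-0.14, -0.02, 0.09], [-0.02, -0.00, 0.01]] + [[-0.01, 0.03, -0.00], [0.01, -0.03, 0.00], [-0.00, 0.01, -0.0]]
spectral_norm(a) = 0.32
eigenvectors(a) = [[0.57, 0.04, 0.04], [0.77, -0.98, 0.29], [-0.30, 0.19, 0.96]]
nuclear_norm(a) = 0.60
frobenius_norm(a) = 0.39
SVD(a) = [[-0.23, -0.67, 0.71],[0.05, -0.74, -0.68],[0.97, -0.12, 0.20]] @ diag([0.3197619855891437, 0.22583176377629818, 0.04952057190476007]) @ [[0.53, 0.20, 0.83], [0.82, 0.13, -0.56], [-0.22, 0.97, -0.1]]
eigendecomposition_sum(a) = [[-0.17, -0.0, 0.01], [-0.23, -0.01, 0.01], [0.09, 0.00, -0.0]] + [[-0.00, 0.0, -0.0], [0.09, -0.06, 0.01], [-0.02, 0.01, -0.00]] + [[0.0, 0.0, 0.01],[0.02, 0.02, 0.08],[0.07, 0.06, 0.28]]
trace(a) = 0.05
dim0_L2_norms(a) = [0.25, 0.09, 0.29]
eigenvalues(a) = [-0.18, -0.07, 0.3]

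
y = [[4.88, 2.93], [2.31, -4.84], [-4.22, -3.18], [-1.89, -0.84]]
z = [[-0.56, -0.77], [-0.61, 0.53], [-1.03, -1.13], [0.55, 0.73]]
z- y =[[-5.44,  -3.70], [-2.92,  5.37], [3.19,  2.05], [2.44,  1.57]]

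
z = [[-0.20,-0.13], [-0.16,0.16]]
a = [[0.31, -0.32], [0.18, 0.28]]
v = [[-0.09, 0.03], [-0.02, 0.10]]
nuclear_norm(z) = 0.46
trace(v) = 0.01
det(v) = -0.01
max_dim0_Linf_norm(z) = 0.2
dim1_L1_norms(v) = [0.12, 0.12]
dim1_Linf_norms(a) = [0.32, 0.28]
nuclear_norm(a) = 0.77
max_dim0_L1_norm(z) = 0.36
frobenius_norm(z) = 0.33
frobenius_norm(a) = 0.56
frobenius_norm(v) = 0.14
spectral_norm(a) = 0.46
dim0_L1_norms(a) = [0.49, 0.6]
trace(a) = 0.59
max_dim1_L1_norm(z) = 0.33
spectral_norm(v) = 0.12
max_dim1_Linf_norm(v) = 0.1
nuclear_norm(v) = 0.19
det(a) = 0.14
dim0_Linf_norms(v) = [0.09, 0.1]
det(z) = -0.05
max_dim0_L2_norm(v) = 0.1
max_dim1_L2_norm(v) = 0.1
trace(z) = -0.04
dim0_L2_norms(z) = [0.26, 0.21]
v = z @ a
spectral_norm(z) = 0.26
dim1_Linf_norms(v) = [0.09, 0.1]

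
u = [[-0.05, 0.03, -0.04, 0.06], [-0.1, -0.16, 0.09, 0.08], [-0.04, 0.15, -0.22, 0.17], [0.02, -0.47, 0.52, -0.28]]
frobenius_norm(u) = 0.85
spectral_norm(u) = 0.83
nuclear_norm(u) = 1.06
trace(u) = -0.71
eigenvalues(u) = [-0.5, -0.17, -0.04, -0.0]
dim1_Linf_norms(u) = [0.06, 0.16, 0.22, 0.52]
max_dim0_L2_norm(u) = 0.57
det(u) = 0.00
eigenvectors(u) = [[-0.15, -0.21, 0.24, 0.42], [-0.12, -0.71, -0.71, 0.36], [-0.47, -0.54, -0.66, 0.61], [0.86, 0.40, -0.04, 0.56]]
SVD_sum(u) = [[-0.00, 0.04, -0.05, 0.03], [0.0, -0.08, 0.09, -0.05], [-0.01, 0.19, -0.21, 0.12], [0.02, -0.47, 0.52, -0.28]] + [[-0.03, -0.02, 0.00, 0.04],[-0.10, -0.08, 0.0, 0.13],[-0.04, -0.03, 0.00, 0.05],[-0.00, -0.00, 0.00, 0.00]] + [[-0.02, 0.01, 0.01, -0.01], [0.00, -0.00, -0.00, 0.00], [0.01, -0.01, -0.01, 0.00], [0.00, -0.0, -0.00, 0.00]] + [[-0.00, -0.0, -0.00, -0.0], [0.00, 0.00, 0.0, 0.0], [-0.0, -0.0, -0.0, -0.00], [-0.00, -0.0, -0.00, -0.00]]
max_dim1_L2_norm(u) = 0.76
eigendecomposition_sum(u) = [[0.01, 0.11, -0.11, 0.04], [0.01, 0.08, -0.09, 0.03], [0.04, 0.34, -0.35, 0.14], [-0.07, -0.61, 0.64, -0.25]] + [[-0.05, -0.07, 0.06, 0.02], [-0.15, -0.25, 0.21, 0.05], [-0.12, -0.19, 0.16, 0.04], [0.09, 0.14, -0.12, -0.03]] + [[-0.02, -0.00, 0.01, 0.0], [0.04, 0.0, -0.03, -0.01], [0.04, 0.00, -0.02, -0.01], [0.0, 0.0, -0.00, -0.00]] + [[-0.0, 0.0, -0.0, -0.00], [-0.00, 0.0, -0.0, -0.00], [-0.00, 0.00, -0.00, -0.0], [-0.00, 0.0, -0.0, -0.0]]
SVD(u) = [[-0.08, -0.28, 0.82, 0.49], [0.15, -0.89, -0.03, -0.42], [-0.37, -0.36, -0.55, 0.65], [0.91, -0.02, -0.15, 0.39]] @ diag([0.8289705358962801, 0.20561945278845228, 0.026925299809912696, 0.001876027973696154]) @ [[0.03,-0.62,0.69,-0.38],[0.57,0.44,-0.01,-0.70],[-0.70,0.55,0.39,-0.23],[-0.43,-0.36,-0.61,-0.57]]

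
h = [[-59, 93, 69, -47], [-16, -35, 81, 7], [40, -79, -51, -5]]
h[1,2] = 81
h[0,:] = [-59, 93, 69, -47]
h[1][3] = 7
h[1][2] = 81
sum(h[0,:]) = 56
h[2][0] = 40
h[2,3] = -5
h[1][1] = -35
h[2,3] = -5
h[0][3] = -47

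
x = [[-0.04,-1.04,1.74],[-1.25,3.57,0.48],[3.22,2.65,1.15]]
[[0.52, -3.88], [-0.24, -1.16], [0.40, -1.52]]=x@[[0.09, 0.26],[-0.07, 0.06],[0.26, -2.19]]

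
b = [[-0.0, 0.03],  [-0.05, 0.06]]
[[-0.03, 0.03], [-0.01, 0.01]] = b@[[-1.12, 1.10], [-1.04, 1.02]]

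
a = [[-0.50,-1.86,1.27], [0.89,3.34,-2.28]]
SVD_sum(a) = [[-0.50,-1.86,1.27], [0.89,3.34,-2.28]] + [[-0.0, 0.0, -0.0], [-0.0, 0.00, -0.00]]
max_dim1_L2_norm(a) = 4.14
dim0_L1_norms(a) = [1.39, 5.2, 3.55]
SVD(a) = [[-0.49, 0.87], [0.87, 0.49]] @ diag([4.740104036922163, 0.003703937662406087]) @ [[0.22, 0.81, -0.55], [-0.97, 0.21, -0.07]]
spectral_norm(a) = 4.74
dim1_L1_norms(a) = [3.63, 6.51]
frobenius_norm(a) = 4.74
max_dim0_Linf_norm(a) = 3.34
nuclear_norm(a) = 4.74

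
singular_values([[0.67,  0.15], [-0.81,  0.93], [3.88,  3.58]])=[5.31, 1.28]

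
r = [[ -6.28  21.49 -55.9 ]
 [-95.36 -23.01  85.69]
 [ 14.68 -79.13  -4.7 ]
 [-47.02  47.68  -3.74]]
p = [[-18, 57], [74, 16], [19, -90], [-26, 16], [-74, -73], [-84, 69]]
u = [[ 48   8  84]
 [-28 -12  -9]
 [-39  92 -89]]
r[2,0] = 14.68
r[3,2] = -3.74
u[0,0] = 48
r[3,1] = 47.68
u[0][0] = 48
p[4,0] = -74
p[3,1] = 16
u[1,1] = -12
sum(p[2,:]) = -71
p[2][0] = 19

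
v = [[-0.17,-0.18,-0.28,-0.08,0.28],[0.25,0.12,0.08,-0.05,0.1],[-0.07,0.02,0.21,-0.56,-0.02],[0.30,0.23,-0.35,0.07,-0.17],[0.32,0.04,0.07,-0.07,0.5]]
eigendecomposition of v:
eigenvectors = [[-0.68+0.00j, -0.68-0.00j, -0.50+0.00j, (0.06-0.05j), (0.06+0.05j)], [0.34+0.14j, (0.34-0.14j), (0.82+0j), (0.28+0.01j), (0.28-0.01j)], [(-0.18+0.38j), -0.18-0.38j, 0.00+0.00j, (0.48+0.17j), 0.48-0.17j], [0.08+0.38j, (0.08-0.38j), 0.08+0.00j, (-0.37-0.12j), (-0.37+0.12j)], [(0.27+0.07j), (0.27-0.07j), (0.26+0j), 0.71+0.00j, (0.71-0j)]]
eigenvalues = [(-0.26+0.21j), (-0.26-0.21j), (-0+0j), (0.62+0.01j), (0.62-0.01j)]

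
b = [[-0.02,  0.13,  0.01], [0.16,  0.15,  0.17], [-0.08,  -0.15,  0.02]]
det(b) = -0.003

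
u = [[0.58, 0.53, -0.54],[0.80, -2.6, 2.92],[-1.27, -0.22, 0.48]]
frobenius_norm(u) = 4.33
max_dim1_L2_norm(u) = 3.99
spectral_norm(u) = 4.05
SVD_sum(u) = [[-0.1, 0.44, -0.49], [0.58, -2.62, 2.95], [0.05, -0.21, 0.23]] + [[0.67,0.03,-0.11], [0.22,0.01,-0.04], [-1.32,-0.05,0.22]] + [[0.01, 0.07, 0.06], [0.0, 0.01, 0.01], [0.0, 0.04, 0.03]]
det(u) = -0.64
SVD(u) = [[0.16,0.45,0.88],[-0.98,0.14,0.11],[-0.08,-0.88,0.46]] @ diag([4.0516502749378, 1.5166447441112874, 0.10449291725310479]) @ [[-0.15, 0.66, -0.74], [0.99, 0.04, -0.16], [0.08, 0.75, 0.65]]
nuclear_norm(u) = 5.67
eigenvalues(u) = [-2.71, 0.91, 0.26]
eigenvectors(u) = [[0.16, -0.35, -0.00],[-0.99, 0.55, 0.71],[-0.01, 0.76, 0.7]]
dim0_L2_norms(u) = [1.61, 2.66, 3.01]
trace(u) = -1.54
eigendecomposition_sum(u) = [[-0.25, 0.4, -0.40], [1.58, -2.47, 2.53], [0.01, -0.01, 0.01]] + [[0.83, 0.13, -0.13], [-1.29, -0.21, 0.21], [-1.78, -0.29, 0.29]] + [[-0.00, -0.00, -0.00], [0.52, 0.08, 0.18], [0.51, 0.08, 0.18]]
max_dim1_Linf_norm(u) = 2.92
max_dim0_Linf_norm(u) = 2.92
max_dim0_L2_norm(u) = 3.01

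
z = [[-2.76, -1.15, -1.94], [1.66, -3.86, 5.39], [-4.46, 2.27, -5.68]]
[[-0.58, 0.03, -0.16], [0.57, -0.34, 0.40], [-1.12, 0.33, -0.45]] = z@ [[0.21, -0.03, 0.02], [-0.03, 0.06, -0.01], [0.02, -0.01, 0.06]]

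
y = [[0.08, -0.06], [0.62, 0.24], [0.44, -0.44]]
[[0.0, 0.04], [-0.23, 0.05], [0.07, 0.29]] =y @ [[-0.22, 0.24], [-0.37, -0.41]]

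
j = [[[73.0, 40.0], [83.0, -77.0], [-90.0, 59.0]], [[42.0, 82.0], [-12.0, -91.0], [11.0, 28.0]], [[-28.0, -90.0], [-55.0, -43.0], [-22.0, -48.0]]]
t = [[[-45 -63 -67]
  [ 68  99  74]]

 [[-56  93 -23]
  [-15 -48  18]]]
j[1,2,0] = 11.0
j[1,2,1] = 28.0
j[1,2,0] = 11.0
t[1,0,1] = 93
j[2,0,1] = -90.0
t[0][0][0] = -45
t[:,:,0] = [[-45, 68], [-56, -15]]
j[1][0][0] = 42.0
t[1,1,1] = -48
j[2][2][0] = -22.0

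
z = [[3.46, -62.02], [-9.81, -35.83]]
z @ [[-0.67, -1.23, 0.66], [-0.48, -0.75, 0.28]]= [[27.45, 42.26, -15.08], [23.77, 38.94, -16.51]]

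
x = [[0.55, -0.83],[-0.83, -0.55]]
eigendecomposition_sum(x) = [[0.77, -0.42], [-0.42, 0.22]] + [[-0.22, -0.41],[-0.41, -0.77]]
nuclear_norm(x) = 1.99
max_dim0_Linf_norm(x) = 0.83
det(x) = -0.99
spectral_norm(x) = 1.00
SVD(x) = [[-0.55, 0.83], [0.83, 0.55]] @ diag([0.9956907150315303, 0.9956907150315303]) @ [[-1.0,-0.0],[-0.0,-1.00]]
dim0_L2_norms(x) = [1.0, 1.0]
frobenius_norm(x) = 1.41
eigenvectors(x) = [[0.88,0.47], [-0.47,0.88]]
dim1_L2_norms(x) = [1.0, 1.0]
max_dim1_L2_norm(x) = 1.0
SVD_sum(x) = [[0.55,0.00], [-0.83,0.00]] + [[0.0, -0.83], [0.00, -0.55]]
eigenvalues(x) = [1.0, -1.0]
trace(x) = 0.00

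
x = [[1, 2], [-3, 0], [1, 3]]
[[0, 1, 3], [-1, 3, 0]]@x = [[0, 9], [-10, -2]]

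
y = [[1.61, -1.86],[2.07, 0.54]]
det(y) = 4.72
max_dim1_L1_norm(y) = 3.47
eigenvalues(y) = [(1.08+1.89j), (1.08-1.89j)]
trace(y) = 2.15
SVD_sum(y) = [[2.03, -0.95], [1.49, -0.70]] + [[-0.42, -0.91], [0.58, 1.24]]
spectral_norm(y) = 2.79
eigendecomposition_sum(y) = [[(0.8+0.79j), -0.93+0.53j], [(1.03-0.59j), 0.27+1.10j]] + [[(0.8-0.79j), (-0.93-0.53j)],[1.03+0.59j, 0.27-1.10j]]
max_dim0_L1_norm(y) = 3.68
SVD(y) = [[-0.81, -0.59], [-0.59, 0.81]] @ diag([2.7850389659707244, 1.6946262000880066]) @ [[-0.91, 0.42], [0.42, 0.91]]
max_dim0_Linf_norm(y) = 2.07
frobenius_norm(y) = 3.26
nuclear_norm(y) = 4.48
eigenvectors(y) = [[(0.19+0.66j), (0.19-0.66j)], [0.73+0.00j, 0.73-0.00j]]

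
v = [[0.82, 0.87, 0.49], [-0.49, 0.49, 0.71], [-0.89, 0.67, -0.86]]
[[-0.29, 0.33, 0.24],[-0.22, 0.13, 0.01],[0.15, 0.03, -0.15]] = v @ [[-0.05, 0.09, 0.16], [-0.15, 0.26, 0.08], [-0.24, 0.07, 0.07]]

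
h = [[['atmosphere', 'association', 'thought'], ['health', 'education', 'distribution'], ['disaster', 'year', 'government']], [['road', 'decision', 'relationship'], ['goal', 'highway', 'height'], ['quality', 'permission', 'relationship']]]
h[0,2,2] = 'government'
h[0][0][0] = 'atmosphere'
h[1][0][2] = 'relationship'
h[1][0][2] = 'relationship'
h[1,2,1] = 'permission'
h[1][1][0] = 'goal'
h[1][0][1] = 'decision'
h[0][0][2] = 'thought'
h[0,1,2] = 'distribution'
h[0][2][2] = 'government'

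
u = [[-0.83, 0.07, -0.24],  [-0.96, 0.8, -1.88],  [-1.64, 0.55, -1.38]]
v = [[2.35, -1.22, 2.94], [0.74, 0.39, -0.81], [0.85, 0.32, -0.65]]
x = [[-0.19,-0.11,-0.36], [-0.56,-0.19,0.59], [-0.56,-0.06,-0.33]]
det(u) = -0.01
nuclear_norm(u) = 3.98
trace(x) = -0.71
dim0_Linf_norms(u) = [1.64, 0.8, 1.88]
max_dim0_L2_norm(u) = 2.34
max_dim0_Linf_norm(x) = 0.59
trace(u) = -1.41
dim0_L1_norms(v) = [3.94, 1.93, 4.4]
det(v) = -0.01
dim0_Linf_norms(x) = [0.56, 0.19, 0.59]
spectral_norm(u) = 3.18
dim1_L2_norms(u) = [0.87, 2.26, 2.21]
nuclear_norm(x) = 1.70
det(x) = 0.06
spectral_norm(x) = 0.87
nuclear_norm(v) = 5.55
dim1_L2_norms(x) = [0.42, 0.84, 0.65]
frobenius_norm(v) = 4.27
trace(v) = 2.09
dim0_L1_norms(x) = [1.31, 0.36, 1.28]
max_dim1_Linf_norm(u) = 1.88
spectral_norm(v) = 3.97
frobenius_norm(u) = 3.28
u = x @ v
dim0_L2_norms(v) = [2.61, 1.32, 3.12]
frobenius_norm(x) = 1.14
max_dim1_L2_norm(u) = 2.26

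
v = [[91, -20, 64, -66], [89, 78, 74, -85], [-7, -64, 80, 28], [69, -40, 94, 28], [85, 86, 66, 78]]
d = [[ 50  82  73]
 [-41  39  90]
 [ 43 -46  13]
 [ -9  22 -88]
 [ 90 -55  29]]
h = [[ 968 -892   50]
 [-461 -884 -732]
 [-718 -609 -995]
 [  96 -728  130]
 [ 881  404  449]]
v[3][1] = -40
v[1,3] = -85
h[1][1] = -884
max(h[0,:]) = 968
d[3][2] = -88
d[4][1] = -55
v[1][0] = 89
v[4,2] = 66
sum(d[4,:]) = 64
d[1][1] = 39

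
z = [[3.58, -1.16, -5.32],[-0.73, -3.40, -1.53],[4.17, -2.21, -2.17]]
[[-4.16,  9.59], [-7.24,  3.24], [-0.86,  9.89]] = z@[[1.15,1.54], [1.31,-1.04], [1.27,-0.54]]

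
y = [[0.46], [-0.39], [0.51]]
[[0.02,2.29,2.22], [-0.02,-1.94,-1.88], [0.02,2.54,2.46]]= y@[[0.04, 4.98, 4.83]]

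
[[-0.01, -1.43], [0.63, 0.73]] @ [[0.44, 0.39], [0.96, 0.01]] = [[-1.38, -0.02], [0.98, 0.25]]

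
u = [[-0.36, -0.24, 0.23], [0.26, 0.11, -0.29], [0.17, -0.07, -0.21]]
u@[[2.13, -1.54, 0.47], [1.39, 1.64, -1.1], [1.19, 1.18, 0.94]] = [[-0.83, 0.43, 0.31], [0.36, -0.56, -0.27], [0.01, -0.62, -0.04]]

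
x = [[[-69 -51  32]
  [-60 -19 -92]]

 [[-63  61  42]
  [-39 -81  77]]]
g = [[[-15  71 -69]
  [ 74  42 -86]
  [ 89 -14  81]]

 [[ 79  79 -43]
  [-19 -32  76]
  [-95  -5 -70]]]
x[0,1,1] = -19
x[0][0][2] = 32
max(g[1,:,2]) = 76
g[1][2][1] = -5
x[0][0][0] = -69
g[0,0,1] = 71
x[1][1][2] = 77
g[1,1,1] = -32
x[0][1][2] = -92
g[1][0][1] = 79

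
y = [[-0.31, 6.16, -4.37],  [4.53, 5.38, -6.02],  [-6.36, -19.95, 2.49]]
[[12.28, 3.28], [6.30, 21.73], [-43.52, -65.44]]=y@[[-0.60, 4.72], [2.46, 1.99], [0.70, 1.72]]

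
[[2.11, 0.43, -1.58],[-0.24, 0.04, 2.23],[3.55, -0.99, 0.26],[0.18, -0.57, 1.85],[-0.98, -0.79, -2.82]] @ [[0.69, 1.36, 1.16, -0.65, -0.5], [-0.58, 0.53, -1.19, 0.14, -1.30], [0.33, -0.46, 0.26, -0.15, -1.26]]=[[0.69, 3.82, 1.53, -1.07, 0.38], [0.55, -1.33, 0.25, -0.17, -2.74], [3.11, 4.18, 5.36, -2.49, -0.82], [1.07, -0.91, 1.37, -0.47, -1.68], [-1.15, -0.45, -0.93, 0.95, 5.07]]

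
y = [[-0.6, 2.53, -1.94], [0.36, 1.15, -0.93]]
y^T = [[-0.6,0.36], [2.53,1.15], [-1.94,-0.93]]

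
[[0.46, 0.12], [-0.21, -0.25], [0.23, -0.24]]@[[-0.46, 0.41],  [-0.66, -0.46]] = [[-0.29, 0.13], [0.26, 0.03], [0.05, 0.2]]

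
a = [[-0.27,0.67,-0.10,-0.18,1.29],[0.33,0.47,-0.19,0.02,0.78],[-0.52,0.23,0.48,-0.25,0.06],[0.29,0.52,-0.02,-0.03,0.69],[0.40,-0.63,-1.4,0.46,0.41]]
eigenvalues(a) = [(1.42+0j), (-0.19+0.5j), (-0.19-0.5j), (0.02+0j), (-0+0j)]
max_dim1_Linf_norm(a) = 1.4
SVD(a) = [[0.67, 0.36, -0.48, 0.41, 0.15], [0.48, 0.08, 0.43, -0.55, 0.53], [-0.07, 0.39, -0.51, -0.70, -0.3], [0.41, 0.17, 0.48, 0.03, -0.76], [0.38, -0.83, -0.31, -0.20, -0.18]] @ diag([1.9579709254736781, 1.8255886650132638, 0.6203661187352674, 0.00466294383041351, 0.00012982684989904772]) @ [[0.15, 0.32, -0.38, 0.04, 0.86], [-0.30, 0.53, 0.71, -0.3, 0.18], [0.89, 0.33, 0.23, 0.11, -0.18], [0.28, -0.69, 0.40, -0.35, 0.4], [-0.11, -0.15, 0.39, 0.88, 0.21]]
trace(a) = 1.06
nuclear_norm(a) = 4.41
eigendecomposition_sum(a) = [[(0.42-0j), -0.14-0.00j, (-0.86-0j), (0.27+0j), 0.56+0.00j],  [(0.48-0j), (-0.16-0j), (-0.98-0j), (0.31+0j), 0.64+0.00j],  [-0.20+0.00j, (0.07+0j), (0.42+0j), (-0.13-0j), (-0.28-0j)],  [(0.42-0j), (-0.14-0j), (-0.87-0j), 0.27+0.00j, (0.57+0j)],  [(0.34-0j), -0.11-0.00j, (-0.71-0j), (0.22+0j), 0.46+0.00j]] + [[-0.35-0.08j, (0.41+0.44j), (0.39+0.58j), -0.23-0.21j, 0.37+0.09j], [(-0.06+0.22j), 0.29-0.25j, 0.37-0.23j, -0.14+0.14j, 0.06-0.23j], [(-0.16-0.15j), (0.09+0.36j), (0.04+0.42j), (-0.06-0.18j), 0.17+0.15j], [(-0.05+0.25j), 0.31-0.30j, (0.4-0.28j), -0.14+0.16j, (0.06-0.26j)], [0.02-0.23j, -0.24+0.30j, -0.33+0.30j, (0.11-0.17j), -0.02+0.24j]] + [[(-0.35+0.08j), 0.41-0.44j, (0.39-0.58j), (-0.23+0.21j), 0.37-0.09j], [-0.06-0.22j, (0.29+0.25j), 0.37+0.23j, -0.14-0.14j, 0.06+0.23j], [-0.16+0.15j, (0.09-0.36j), (0.04-0.42j), (-0.06+0.18j), 0.17-0.15j], [-0.05-0.25j, (0.31+0.3j), (0.4+0.28j), -0.14-0.16j, 0.06+0.26j], [(0.02+0.23j), (-0.24-0.3j), -0.33-0.30j, (0.11+0.17j), (-0.02-0.24j)]] + [[(0.01+0j), (-0.02-0j), -0.02-0.00j, 0.01+0.00j, -0.00+0.00j], [(-0.03-0j), (0.05+0j), (0.05+0j), (-0.02-0j), 0.01-0.00j], [0.01+0.00j, (-0.02-0j), -0.02-0.00j, 0.01+0.00j, (-0+0j)], [(-0.03-0j), 0.05+0.00j, (0.04+0j), -0.02-0.00j, 0.01-0.00j], [(0.01+0j), -0.03-0.00j, (-0.02-0j), 0.01+0.00j, -0.01+0.00j]] + [[-0.00+0.00j, (-0+0j), -0j, 0j, 0.00+0.00j], [-0.00+0.00j, (-0+0j), -0j, 0j, 0j], [-0j, 0.00-0.00j, -0.00+0.00j, -0.00-0.00j, (-0-0j)], [-0j, 0.00-0.00j, (-0+0j), -0.00-0.00j, -0.00-0.00j], [0.00-0.00j, -0j, (-0+0j), (-0-0j), (-0-0j)]]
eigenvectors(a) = [[-0.49+0.00j, 0.61+0.00j, 0.61-0.00j, (-0.27+0j), (-0.11+0j)], [-0.55+0.00j, (0.01-0.38j), (0.01+0.38j), (0.64+0j), -0.15+0.00j], [(0.24+0j), (0.33+0.18j), 0.33-0.18j, -0.27+0.00j, 0.39+0.00j], [-0.49+0.00j, -0.01-0.43j, -0.01+0.43j, (0.58+0j), (0.88+0j)], [(-0.4+0j), 0.05+0.39j, 0.05-0.39j, -0.33+0.00j, (0.21+0j)]]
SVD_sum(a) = [[0.19, 0.42, -0.49, 0.05, 1.12], [0.14, 0.30, -0.35, 0.03, 0.80], [-0.02, -0.05, 0.05, -0.01, -0.12], [0.12, 0.26, -0.30, 0.03, 0.69], [0.11, 0.24, -0.28, 0.03, 0.64]] + [[-0.2, 0.35, 0.46, -0.19, 0.12],[-0.05, 0.08, 0.11, -0.04, 0.03],[-0.21, 0.38, 0.50, -0.21, 0.12],[-0.09, 0.16, 0.22, -0.09, 0.05],[0.46, -0.81, -1.07, 0.45, -0.27]] + [[-0.27, -0.1, -0.07, -0.03, 0.05],[0.24, 0.09, 0.06, 0.03, -0.05],[-0.28, -0.1, -0.07, -0.03, 0.06],[0.26, 0.1, 0.07, 0.03, -0.05],[-0.17, -0.06, -0.04, -0.02, 0.03]] + [[0.0, -0.0, 0.00, -0.00, 0.0], [-0.0, 0.0, -0.00, 0.00, -0.00], [-0.0, 0.0, -0.00, 0.00, -0.00], [0.00, -0.0, 0.0, -0.0, 0.00], [-0.0, 0.0, -0.00, 0.00, -0.0]] + [[-0.0, -0.0, 0.00, 0.0, 0.0], [-0.00, -0.0, 0.0, 0.00, 0.00], [0.00, 0.0, -0.0, -0.00, -0.00], [0.00, 0.0, -0.0, -0.0, -0.00], [0.0, 0.0, -0.0, -0.00, -0.00]]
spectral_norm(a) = 1.96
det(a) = -0.00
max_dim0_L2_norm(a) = 1.71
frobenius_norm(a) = 2.75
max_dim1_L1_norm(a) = 3.3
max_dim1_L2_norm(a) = 1.7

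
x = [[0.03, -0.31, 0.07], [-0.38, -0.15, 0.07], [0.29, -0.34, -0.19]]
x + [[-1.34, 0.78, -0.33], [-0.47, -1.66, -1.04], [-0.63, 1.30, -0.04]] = [[-1.31,0.47,-0.26], [-0.85,-1.81,-0.97], [-0.34,0.96,-0.23]]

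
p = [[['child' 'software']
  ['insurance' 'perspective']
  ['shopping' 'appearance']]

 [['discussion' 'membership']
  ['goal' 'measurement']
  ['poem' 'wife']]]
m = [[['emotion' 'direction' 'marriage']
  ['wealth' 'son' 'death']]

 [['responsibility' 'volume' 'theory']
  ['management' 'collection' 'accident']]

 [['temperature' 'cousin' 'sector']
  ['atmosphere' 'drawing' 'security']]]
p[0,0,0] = 'child'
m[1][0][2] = 'theory'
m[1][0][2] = 'theory'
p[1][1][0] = 'goal'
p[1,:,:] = [['discussion', 'membership'], ['goal', 'measurement'], ['poem', 'wife']]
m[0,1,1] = 'son'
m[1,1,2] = 'accident'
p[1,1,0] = 'goal'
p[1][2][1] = 'wife'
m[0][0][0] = 'emotion'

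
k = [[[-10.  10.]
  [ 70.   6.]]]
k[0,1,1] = 6.0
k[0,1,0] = 70.0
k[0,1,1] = 6.0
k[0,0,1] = 10.0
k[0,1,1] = 6.0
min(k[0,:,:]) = -10.0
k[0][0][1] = 10.0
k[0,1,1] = 6.0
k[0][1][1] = 6.0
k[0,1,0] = 70.0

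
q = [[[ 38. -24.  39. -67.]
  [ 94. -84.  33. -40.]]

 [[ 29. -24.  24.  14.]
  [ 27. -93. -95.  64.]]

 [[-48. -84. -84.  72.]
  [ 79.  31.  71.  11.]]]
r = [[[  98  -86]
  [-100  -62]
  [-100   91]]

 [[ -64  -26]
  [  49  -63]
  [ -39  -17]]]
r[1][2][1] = -17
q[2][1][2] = 71.0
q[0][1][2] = 33.0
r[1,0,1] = -26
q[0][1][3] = -40.0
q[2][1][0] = 79.0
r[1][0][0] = -64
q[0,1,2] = 33.0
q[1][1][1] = -93.0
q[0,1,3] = -40.0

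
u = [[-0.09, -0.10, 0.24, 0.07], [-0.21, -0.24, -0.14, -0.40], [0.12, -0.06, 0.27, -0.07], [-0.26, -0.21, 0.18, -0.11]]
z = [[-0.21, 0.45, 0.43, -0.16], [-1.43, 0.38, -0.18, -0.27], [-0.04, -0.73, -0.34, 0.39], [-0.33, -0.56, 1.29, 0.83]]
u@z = [[0.13, -0.29, -0.01, 0.19],[0.52, 0.14, -0.52, -0.29],[0.07, -0.13, -0.12, 0.04],[0.38, -0.27, -0.28, 0.08]]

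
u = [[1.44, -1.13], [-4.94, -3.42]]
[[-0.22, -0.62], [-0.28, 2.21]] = u @ [[-0.04, -0.44],[0.14, -0.01]]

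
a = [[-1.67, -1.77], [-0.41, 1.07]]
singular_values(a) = [2.49, 1.01]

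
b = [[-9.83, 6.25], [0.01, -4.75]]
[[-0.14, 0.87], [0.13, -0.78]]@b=[[1.38, -5.01], [-1.29, 4.52]]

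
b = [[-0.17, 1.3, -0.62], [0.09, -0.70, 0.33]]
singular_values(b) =[1.65, 0.0]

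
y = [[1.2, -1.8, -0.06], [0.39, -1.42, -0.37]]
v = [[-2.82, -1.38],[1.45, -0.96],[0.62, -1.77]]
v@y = [[-3.92, 7.04, 0.68], [1.37, -1.25, 0.27], [0.05, 1.40, 0.62]]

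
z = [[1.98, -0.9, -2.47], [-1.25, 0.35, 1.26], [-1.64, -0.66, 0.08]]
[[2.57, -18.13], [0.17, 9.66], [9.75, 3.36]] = z@[[-8.27, -2.54], [4.64, 1.79], [-9.36, 4.65]]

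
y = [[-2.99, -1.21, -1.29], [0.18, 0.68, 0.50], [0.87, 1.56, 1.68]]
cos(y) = [[-0.95, -0.09, -0.18], [-0.03, 0.62, -0.35], [0.16, -0.99, 0.06]]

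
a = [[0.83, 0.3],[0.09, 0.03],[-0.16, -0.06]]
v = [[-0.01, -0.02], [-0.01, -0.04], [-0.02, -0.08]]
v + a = [[0.82,0.28], [0.08,-0.01], [-0.18,-0.14]]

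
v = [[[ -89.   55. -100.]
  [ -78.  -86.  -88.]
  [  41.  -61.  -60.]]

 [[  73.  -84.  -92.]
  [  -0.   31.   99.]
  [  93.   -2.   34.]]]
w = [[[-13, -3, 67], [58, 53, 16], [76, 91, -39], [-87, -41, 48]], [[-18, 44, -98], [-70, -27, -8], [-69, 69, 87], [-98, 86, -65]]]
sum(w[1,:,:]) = -167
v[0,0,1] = 55.0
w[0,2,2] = -39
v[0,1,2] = -88.0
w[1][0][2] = -98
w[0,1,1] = 53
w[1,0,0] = -18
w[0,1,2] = 16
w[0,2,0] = 76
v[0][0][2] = -100.0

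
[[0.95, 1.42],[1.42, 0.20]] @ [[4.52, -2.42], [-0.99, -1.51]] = [[2.89, -4.44], [6.22, -3.74]]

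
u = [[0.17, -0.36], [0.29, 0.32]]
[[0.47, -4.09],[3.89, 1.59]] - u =[[0.30, -3.73], [3.60, 1.27]]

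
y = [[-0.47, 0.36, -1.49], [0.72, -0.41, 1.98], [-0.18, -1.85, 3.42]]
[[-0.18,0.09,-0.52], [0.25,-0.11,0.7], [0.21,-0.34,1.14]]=y @ [[0.16, 0.0, 0.07], [0.0, 0.13, -0.03], [0.07, -0.03, 0.32]]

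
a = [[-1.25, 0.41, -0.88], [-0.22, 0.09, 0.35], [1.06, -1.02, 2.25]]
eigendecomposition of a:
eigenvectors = [[0.25,  0.93,  -0.04], [-0.24,  0.28,  0.88], [-0.94,  -0.22,  0.48]]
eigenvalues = [1.72, -0.92, 0.29]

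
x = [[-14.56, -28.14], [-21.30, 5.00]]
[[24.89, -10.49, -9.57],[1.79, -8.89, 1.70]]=x@ [[-0.26, 0.45, -0.00], [-0.75, 0.14, 0.34]]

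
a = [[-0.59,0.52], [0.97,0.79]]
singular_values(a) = [1.26, 0.77]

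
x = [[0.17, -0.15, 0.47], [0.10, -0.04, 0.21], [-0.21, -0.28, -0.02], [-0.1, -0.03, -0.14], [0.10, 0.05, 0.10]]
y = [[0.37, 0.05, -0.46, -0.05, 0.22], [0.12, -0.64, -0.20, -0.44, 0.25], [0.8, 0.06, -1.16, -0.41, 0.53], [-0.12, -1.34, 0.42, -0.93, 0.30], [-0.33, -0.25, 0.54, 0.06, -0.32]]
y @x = [[0.19, 0.08, 0.22], [0.07, 0.09, 0.01], [0.48, 0.24, 0.52], [-0.12, -0.0, -0.19], [-0.23, -0.11, -0.26]]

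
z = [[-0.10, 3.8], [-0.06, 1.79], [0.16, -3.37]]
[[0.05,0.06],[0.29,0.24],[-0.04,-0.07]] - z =[[0.15, -3.74],[0.35, -1.55],[-0.2, 3.30]]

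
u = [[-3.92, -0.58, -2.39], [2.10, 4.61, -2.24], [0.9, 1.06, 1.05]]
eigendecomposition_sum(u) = [[-3.7, -0.01, -1.97], [1.10, 0.0, 0.59], [0.48, 0.0, 0.26]] + [[-0.19, -1.31, 1.51], [0.93, 6.3, -7.24], [0.36, 2.44, -2.8]] + [[-0.03, 0.74, -1.92], [0.07, -1.69, 4.41], [0.06, -1.38, 3.59]]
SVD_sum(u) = [[-1.77, -2.07, 0.27], [3.28, 3.83, -0.50], [0.83, 0.97, -0.13]] + [[-2.03,1.36,-2.81], [-1.22,0.82,-1.69], [0.49,-0.33,0.67]] + [[-0.12, 0.12, 0.15], [0.04, -0.04, -0.05], [-0.41, 0.42, 0.50]]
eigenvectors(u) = [[0.95, 0.19, -0.32], [-0.28, -0.92, 0.73], [-0.12, -0.35, 0.60]]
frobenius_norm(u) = 7.43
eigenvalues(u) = [-3.44, 3.31, 1.87]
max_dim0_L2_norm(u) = 4.77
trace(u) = 1.74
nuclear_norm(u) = 11.15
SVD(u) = [[-0.46, -0.84, 0.28], [0.86, -0.5, -0.09], [0.22, 0.2, 0.96]] @ diag([5.898923665039226, 4.435600095618641, 0.8116966094472228]) @ [[0.65, 0.76, -0.1], [0.54, -0.37, 0.75], [-0.53, 0.54, 0.65]]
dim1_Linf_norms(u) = [3.92, 4.61, 1.06]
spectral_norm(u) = 5.90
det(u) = -21.24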